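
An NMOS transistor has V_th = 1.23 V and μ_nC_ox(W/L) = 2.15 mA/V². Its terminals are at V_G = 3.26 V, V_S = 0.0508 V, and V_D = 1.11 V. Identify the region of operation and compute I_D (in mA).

V_GS = V_G − V_S = 3.26 − 0.0508 = 3.21 V; V_DS = V_D − V_S = 1.11 − 0.0508 = 1.06 V.
V_ov = V_GS − V_th = 3.21 − 1.23 = 1.98 V.
Since V_DS = 1.06 V < V_ov = 1.98 V, the device is in the triode region.
I_D = k_n [V_ov · V_DS − ½ V_DS²] = 2.15 × [1.98 × 1.06 − 0.5 × 1.06²] = 3.3 mA.

Triode; I_D = 3.30 mA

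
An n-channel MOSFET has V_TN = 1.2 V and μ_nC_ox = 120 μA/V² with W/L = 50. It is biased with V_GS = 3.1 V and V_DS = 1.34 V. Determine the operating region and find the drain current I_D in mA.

k_n = μ_nC_ox · (W/L) = 6 mA/V².
V_ov = V_GS − V_TN = 3.1 − 1.2 = 1.9 V.
Since V_DS = 1.34 V < V_ov = 1.9 V, the device is in the triode region.
I_D = k_n [V_ov · V_DS − ½ V_DS²] = 6 × [1.9 × 1.34 − 0.5 × 1.34²] = 9.89 mA.

Triode; I_D = 9.89 mA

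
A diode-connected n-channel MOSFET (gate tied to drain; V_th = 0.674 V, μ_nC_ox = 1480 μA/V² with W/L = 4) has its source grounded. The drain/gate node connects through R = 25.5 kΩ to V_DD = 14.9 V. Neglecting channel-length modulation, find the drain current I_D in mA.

With gate tied to drain, V_GS = V_DS ≥ V_GS − V_th, so the device is in saturation.
k_n = μ_nC_ox · (W/L) = 5.92 mA/V².
KCL at the drain: ½ k_n (V_GS − V_th)² = (V_DD − V_GS)/R.
Let x = V_GS − 0.674. Then 75.5 x² + x − 14.23 = 0, giving x = 0.428 V (positive root), so V_GS = 1.1 V.
I_D = (V_DD − V_GS)/R = (14.9 − 1.1) / 25.5 = 0.541 mA.

I_D = 0.541 mA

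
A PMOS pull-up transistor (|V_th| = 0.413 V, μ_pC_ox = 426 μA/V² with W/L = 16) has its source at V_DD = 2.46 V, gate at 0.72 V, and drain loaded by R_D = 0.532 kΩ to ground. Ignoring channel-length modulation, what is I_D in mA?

I_D = 3.68 mA

V_SG = V_DD − V_G = 2.46 − 0.72 = 1.74 V, so V_ov = 1.74 − 0.413 = 1.33 V.
k_p = μ_pC_ox · (W/L) = 6.816 mA/V².
Assume saturation: I_D = ½ k_p V_ov² = 0.5 × 6.816 × 1.33² = 6 mA, giving V_SD = V_DD − I_D R_D = 2.46 − 6 × 0.532 = -0.733 V.
But -0.733 V < V_ov = 1.33 V, so the device is actually in triode.
In triode I_D = k_p[V_ov V_SD − ½ V_SD²] and I_D = (V_DD − V_SD)/R_D. Equating: 1.81 V_SD² − 5.812 V_SD + 2.46 = 0, giving V_SD = 0.502 V (the root below V_ov).
I_D = (2.46 − 0.502) / 0.532 = 3.68 mA.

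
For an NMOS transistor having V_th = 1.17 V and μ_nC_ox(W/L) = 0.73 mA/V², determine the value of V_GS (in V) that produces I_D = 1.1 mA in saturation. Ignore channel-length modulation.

V_GS = 2.91 V

In saturation I_D = ½ k_n (V_GS − V_th)², so V_GS − V_th = √(2 I_D / k_n) = √(2 × 1.1 / 0.73) = 1.74 V.
V_GS = 1.17 + 1.74 = 2.91 V.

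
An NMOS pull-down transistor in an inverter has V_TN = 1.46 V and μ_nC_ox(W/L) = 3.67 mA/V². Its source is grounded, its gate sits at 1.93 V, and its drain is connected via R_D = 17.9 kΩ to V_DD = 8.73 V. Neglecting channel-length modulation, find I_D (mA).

V_GS = V_G = 1.93 V, so V_ov = 1.93 − 1.46 = 0.47 V.
Assume saturation: I_D = ½ k_n V_ov² = 0.5 × 3.67 × 0.47² = 0.405 mA, giving V_DS = V_DD − I_D R_D = 8.73 − 0.405 × 17.9 = 1.47 V.
V_DS = 1.47 V ≥ V_ov = 0.47 V, confirming saturation.

I_D = 0.405 mA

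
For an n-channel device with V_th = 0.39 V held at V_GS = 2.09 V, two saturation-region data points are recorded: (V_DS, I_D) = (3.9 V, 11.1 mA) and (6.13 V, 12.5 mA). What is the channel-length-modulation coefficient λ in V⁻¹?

With V_GS fixed, I_D ∝ (1 + λ V_DS) in saturation, so I_D2/I_D1 = (1 + λ V_DS2)/(1 + λ V_DS1).
12.5/11.1 = 1.126 = (1 + 6.13 λ)/(1 + 3.9 λ).
Solving: λ (I_D1 V_DS2 − I_D2 V_DS1) = I_D2 − I_D1, so λ = (12.5 − 11.1) / (11.1 × 6.13 − 12.5 × 3.9) = 1.4 / 19.3 = 0.0726 V⁻¹.

λ = 0.0726 V⁻¹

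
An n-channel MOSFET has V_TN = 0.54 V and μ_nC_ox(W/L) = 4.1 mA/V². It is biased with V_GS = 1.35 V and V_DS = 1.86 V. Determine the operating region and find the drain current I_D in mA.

Saturation; I_D = 1.35 mA

V_ov = V_GS − V_TN = 1.35 − 0.54 = 0.81 V.
Since V_DS = 1.86 V ≥ V_ov = 0.81 V, the device is in saturation.
I_D = ½ k_n V_ov² = 0.5 × 4.1 × 0.81² = 1.35 mA.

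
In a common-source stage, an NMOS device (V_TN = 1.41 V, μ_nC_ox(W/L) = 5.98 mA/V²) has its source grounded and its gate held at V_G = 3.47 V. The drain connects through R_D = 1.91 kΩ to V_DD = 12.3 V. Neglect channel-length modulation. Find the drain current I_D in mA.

V_GS = V_G = 3.47 V, so V_ov = 3.47 − 1.41 = 2.06 V.
Assume saturation: I_D = ½ k_n V_ov² = 0.5 × 5.98 × 2.06² = 12.7 mA, giving V_DS = V_DD − I_D R_D = 12.3 − 12.7 × 1.91 = -11.9 V.
But -11.9 V < V_ov = 2.06 V, so the device is actually in triode.
In triode I_D = k_n[V_ov V_DS − ½ V_DS²] and I_D = (V_DD − V_DS)/R_D. Equating: 5.71 V_DS² − 24.53 V_DS + 12.3 = 0, giving V_DS = 0.58 V (the root below V_ov).
I_D = (12.3 − 0.58) / 1.91 = 6.14 mA.

I_D = 6.14 mA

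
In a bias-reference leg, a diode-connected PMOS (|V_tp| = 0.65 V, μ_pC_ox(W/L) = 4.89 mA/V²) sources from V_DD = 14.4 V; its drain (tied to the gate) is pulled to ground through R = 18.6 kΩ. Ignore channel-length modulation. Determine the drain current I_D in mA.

With gate tied to drain, V_SG = V_SD ≥ V_SG − |V_tp|, so the device is in saturation.
KCL at the drain: ½ k_p (V_SG − |V_tp|)² = (V_DD − V_SG)/R.
Let x = V_SG − 0.65. Then 45.5 x² + x − 13.75 = 0, giving x = 0.539 V (positive root), so V_SG = 1.19 V.
I_D = (V_DD − V_SG)/R = (14.4 − 1.19) / 18.6 = 0.71 mA.

I_D = 0.710 mA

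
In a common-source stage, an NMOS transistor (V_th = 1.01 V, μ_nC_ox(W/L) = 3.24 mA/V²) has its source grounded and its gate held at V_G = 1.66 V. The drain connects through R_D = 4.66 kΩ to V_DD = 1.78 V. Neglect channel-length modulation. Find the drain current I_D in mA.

V_GS = V_G = 1.66 V, so V_ov = 1.66 − 1.01 = 0.65 V.
Assume saturation: I_D = ½ k_n V_ov² = 0.5 × 3.24 × 0.65² = 0.684 mA, giving V_DS = V_DD − I_D R_D = 1.78 − 0.684 × 4.66 = -1.41 V.
But -1.41 V < V_ov = 0.65 V, so the device is actually in triode.
In triode I_D = k_n[V_ov V_DS − ½ V_DS²] and I_D = (V_DD − V_DS)/R_D. Equating: 7.55 V_DS² − 10.81 V_DS + 1.78 = 0, giving V_DS = 0.19 V (the root below V_ov).
I_D = (1.78 − 0.19) / 4.66 = 0.341 mA.

I_D = 0.341 mA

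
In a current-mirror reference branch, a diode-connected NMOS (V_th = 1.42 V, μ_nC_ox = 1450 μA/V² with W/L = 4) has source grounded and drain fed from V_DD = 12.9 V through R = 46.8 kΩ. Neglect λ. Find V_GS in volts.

With gate tied to drain, V_GS = V_DS ≥ V_GS − V_th, so the device is in saturation.
k_n = μ_nC_ox · (W/L) = 5.8 mA/V².
KCL at the drain: ½ k_n (V_GS − V_th)² = (V_DD − V_GS)/R.
Let x = V_GS − 1.42. Then 136 x² + x − 11.48 = 0, giving x = 0.287 V (positive root), so V_GS = 1.71 V.
I_D = (V_DD − V_GS)/R = (12.9 − 1.71) / 46.8 = 0.239 mA.

V_GS = 1.71 V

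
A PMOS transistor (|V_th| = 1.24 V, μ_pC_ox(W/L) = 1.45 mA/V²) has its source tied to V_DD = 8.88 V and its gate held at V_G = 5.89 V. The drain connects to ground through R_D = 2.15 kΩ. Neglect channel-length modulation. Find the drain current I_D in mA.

I_D = 2.22 mA

V_SG = V_DD − V_G = 8.88 − 5.89 = 2.99 V, so V_ov = 2.99 − 1.24 = 1.75 V.
Assume saturation: I_D = ½ k_p V_ov² = 0.5 × 1.45 × 1.75² = 2.22 mA, giving V_SD = V_DD − I_D R_D = 8.88 − 2.22 × 2.15 = 4.11 V.
V_SD = 4.11 V ≥ V_ov = 1.75 V, confirming saturation.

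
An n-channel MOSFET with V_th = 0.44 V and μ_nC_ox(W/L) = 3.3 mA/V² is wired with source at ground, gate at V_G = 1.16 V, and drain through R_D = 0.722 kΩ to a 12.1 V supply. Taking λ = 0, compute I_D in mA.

I_D = 0.855 mA

V_GS = V_G = 1.16 V, so V_ov = 1.16 − 0.44 = 0.72 V.
Assume saturation: I_D = ½ k_n V_ov² = 0.5 × 3.3 × 0.72² = 0.855 mA, giving V_DS = V_DD − I_D R_D = 12.1 − 0.855 × 0.722 = 11.5 V.
V_DS = 11.5 V ≥ V_ov = 0.72 V, confirming saturation.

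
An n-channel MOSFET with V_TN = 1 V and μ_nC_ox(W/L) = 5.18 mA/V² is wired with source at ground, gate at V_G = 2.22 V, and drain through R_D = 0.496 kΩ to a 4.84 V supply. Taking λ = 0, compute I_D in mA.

I_D = 3.85 mA

V_GS = V_G = 2.22 V, so V_ov = 2.22 − 1 = 1.22 V.
Assume saturation: I_D = ½ k_n V_ov² = 0.5 × 5.18 × 1.22² = 3.85 mA, giving V_DS = V_DD − I_D R_D = 4.84 − 3.85 × 0.496 = 2.93 V.
V_DS = 2.93 V ≥ V_ov = 1.22 V, confirming saturation.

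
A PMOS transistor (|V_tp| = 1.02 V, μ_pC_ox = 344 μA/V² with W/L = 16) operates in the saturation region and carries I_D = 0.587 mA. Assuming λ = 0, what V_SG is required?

k_p = μ_pC_ox · (W/L) = 5.504 mA/V².
In saturation I_D = ½ k_p (V_SG − |V_tp|)², so V_SG − |V_tp| = √(2 I_D / k_p) = √(2 × 0.587 / 5.504) = 0.462 V.
V_SG = 1.02 + 0.462 = 1.48 V.

V_SG = 1.48 V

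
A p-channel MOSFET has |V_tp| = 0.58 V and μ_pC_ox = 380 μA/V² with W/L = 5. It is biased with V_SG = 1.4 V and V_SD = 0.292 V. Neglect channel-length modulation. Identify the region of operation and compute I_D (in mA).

k_p = μ_pC_ox · (W/L) = 1.9 mA/V².
V_ov = V_SG − |V_tp| = 1.4 − 0.58 = 0.82 V.
Since V_SD = 0.292 V < V_ov = 0.82 V, the device is in the triode region.
I_D = k_p [V_ov · V_SD − ½ V_SD²] = 1.9 × [0.82 × 0.292 − 0.5 × 0.292²] = 0.374 mA.

Triode; I_D = 0.374 mA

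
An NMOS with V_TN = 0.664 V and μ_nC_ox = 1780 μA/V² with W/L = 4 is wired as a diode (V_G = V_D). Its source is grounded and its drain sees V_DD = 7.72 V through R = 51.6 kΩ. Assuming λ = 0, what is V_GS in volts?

V_GS = 0.857 V

With gate tied to drain, V_GS = V_DS ≥ V_GS − V_TN, so the device is in saturation.
k_n = μ_nC_ox · (W/L) = 7.12 mA/V².
KCL at the drain: ½ k_n (V_GS − V_TN)² = (V_DD − V_GS)/R.
Let x = V_GS − 0.664. Then 184 x² + x − 7.056 = 0, giving x = 0.193 V (positive root), so V_GS = 0.857 V.
I_D = (V_DD − V_GS)/R = (7.72 − 0.857) / 51.6 = 0.133 mA.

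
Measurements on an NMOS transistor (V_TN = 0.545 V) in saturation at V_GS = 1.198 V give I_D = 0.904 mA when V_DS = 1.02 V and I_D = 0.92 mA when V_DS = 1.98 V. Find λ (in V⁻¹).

λ = 0.0188 V⁻¹

With V_GS fixed, I_D ∝ (1 + λ V_DS) in saturation, so I_D2/I_D1 = (1 + λ V_DS2)/(1 + λ V_DS1).
0.92/0.904 = 1.018 = (1 + 1.98 λ)/(1 + 1.02 λ).
Solving: λ (I_D1 V_DS2 − I_D2 V_DS1) = I_D2 − I_D1, so λ = (0.92 − 0.904) / (0.904 × 1.98 − 0.92 × 1.02) = 0.016 / 0.852 = 0.0188 V⁻¹.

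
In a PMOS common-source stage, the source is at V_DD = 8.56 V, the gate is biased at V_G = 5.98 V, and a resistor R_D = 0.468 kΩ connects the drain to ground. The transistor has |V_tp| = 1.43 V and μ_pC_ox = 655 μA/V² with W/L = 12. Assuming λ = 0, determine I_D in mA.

V_SG = V_DD − V_G = 8.56 − 5.98 = 2.58 V, so V_ov = 2.58 − 1.43 = 1.15 V.
k_p = μ_pC_ox · (W/L) = 7.86 mA/V².
Assume saturation: I_D = ½ k_p V_ov² = 0.5 × 7.86 × 1.15² = 5.2 mA, giving V_SD = V_DD − I_D R_D = 8.56 − 5.2 × 0.468 = 6.13 V.
V_SD = 6.13 V ≥ V_ov = 1.15 V, confirming saturation.

I_D = 5.20 mA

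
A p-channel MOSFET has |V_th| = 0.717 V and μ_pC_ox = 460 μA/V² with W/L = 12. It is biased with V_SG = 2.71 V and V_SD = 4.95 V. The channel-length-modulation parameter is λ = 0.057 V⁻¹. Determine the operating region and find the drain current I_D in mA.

Saturation; I_D = 14.1 mA

k_p = μ_pC_ox · (W/L) = 5.52 mA/V².
V_ov = V_SG − |V_th| = 2.71 − 0.717 = 1.99 V.
Since V_SD = 4.95 V ≥ V_ov = 1.99 V, the device is in saturation.
I_D = ½ k_p V_ov² (1 + λ V_SD) = 0.5 × 5.52 × 1.99² × (1 + 0.057 × 4.95) = 14.1 mA.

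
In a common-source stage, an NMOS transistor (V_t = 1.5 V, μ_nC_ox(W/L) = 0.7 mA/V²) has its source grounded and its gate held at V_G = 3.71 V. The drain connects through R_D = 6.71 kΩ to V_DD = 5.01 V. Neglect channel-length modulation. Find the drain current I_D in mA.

I_D = 0.674 mA

V_GS = V_G = 3.71 V, so V_ov = 3.71 − 1.5 = 2.21 V.
Assume saturation: I_D = ½ k_n V_ov² = 0.5 × 0.7 × 2.21² = 1.71 mA, giving V_DS = V_DD − I_D R_D = 5.01 − 1.71 × 6.71 = -6.46 V.
But -6.46 V < V_ov = 2.21 V, so the device is actually in triode.
In triode I_D = k_n[V_ov V_DS − ½ V_DS²] and I_D = (V_DD − V_DS)/R_D. Equating: 2.35 V_DS² − 11.38 V_DS + 5.01 = 0, giving V_DS = 0.49 V (the root below V_ov).
I_D = (5.01 − 0.49) / 6.71 = 0.674 mA.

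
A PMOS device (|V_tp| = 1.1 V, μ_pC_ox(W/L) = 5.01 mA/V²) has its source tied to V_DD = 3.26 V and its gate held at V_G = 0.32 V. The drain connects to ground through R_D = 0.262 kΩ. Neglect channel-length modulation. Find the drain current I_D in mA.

I_D = 7.64 mA

V_SG = V_DD − V_G = 3.26 − 0.32 = 2.94 V, so V_ov = 2.94 − 1.1 = 1.84 V.
Assume saturation: I_D = ½ k_p V_ov² = 0.5 × 5.01 × 1.84² = 8.48 mA, giving V_SD = V_DD − I_D R_D = 3.26 − 8.48 × 0.262 = 1.04 V.
But 1.04 V < V_ov = 1.84 V, so the device is actually in triode.
In triode I_D = k_p[V_ov V_SD − ½ V_SD²] and I_D = (V_DD − V_SD)/R_D. Equating: 0.656 V_SD² − 3.415 V_SD + 3.26 = 0, giving V_SD = 1.26 V (the root below V_ov).
I_D = (3.26 − 1.26) / 0.262 = 7.64 mA.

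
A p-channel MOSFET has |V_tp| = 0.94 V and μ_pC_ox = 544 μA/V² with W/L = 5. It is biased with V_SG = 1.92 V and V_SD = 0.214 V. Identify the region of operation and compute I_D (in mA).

k_p = μ_pC_ox · (W/L) = 2.72 mA/V².
V_ov = V_SG − |V_tp| = 1.92 − 0.94 = 0.98 V.
Since V_SD = 0.214 V < V_ov = 0.98 V, the device is in the triode region.
I_D = k_p [V_ov · V_SD − ½ V_SD²] = 2.72 × [0.98 × 0.214 − 0.5 × 0.214²] = 0.508 mA.

Triode; I_D = 0.508 mA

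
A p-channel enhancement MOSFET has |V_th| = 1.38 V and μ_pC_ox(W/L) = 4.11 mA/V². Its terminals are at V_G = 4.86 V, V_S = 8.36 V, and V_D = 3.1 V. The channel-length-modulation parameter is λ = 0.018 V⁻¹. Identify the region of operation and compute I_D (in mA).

Saturation; I_D = 10.1 mA

V_SG = V_S − V_G = 8.36 − 4.86 = 3.5 V; V_SD = V_S − V_D = 8.36 − 3.1 = 5.26 V.
V_ov = V_SG − |V_th| = 3.5 − 1.38 = 2.12 V.
Since V_SD = 5.26 V ≥ V_ov = 2.12 V, the device is in saturation.
I_D = ½ k_p V_ov² (1 + λ V_SD) = 0.5 × 4.11 × 2.12² × (1 + 0.018 × 5.26) = 10.1 mA.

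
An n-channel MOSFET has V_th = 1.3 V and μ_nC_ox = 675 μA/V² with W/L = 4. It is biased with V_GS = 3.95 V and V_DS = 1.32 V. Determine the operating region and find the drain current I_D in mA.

Triode; I_D = 7.09 mA

k_n = μ_nC_ox · (W/L) = 2.7 mA/V².
V_ov = V_GS − V_th = 3.95 − 1.3 = 2.65 V.
Since V_DS = 1.32 V < V_ov = 2.65 V, the device is in the triode region.
I_D = k_n [V_ov · V_DS − ½ V_DS²] = 2.7 × [2.65 × 1.32 − 0.5 × 1.32²] = 7.09 mA.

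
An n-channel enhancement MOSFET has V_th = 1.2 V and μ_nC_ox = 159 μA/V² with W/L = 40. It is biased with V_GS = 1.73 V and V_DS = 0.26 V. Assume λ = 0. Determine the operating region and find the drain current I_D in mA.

k_n = μ_nC_ox · (W/L) = 6.36 mA/V².
V_ov = V_GS − V_th = 1.73 − 1.2 = 0.53 V.
Since V_DS = 0.26 V < V_ov = 0.53 V, the device is in the triode region.
I_D = k_n [V_ov · V_DS − ½ V_DS²] = 6.36 × [0.53 × 0.26 − 0.5 × 0.26²] = 0.661 mA.

Triode; I_D = 0.661 mA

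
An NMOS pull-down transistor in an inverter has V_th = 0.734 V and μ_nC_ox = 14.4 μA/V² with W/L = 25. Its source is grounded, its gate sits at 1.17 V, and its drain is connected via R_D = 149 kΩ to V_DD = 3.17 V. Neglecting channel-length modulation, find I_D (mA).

I_D = 0.0202 mA

V_GS = V_G = 1.17 V, so V_ov = 1.17 − 0.734 = 0.436 V.
k_n = μ_nC_ox · (W/L) = 0.36 mA/V².
Assume saturation: I_D = ½ k_n V_ov² = 0.5 × 0.36 × 0.436² = 0.0342 mA, giving V_DS = V_DD − I_D R_D = 3.17 − 0.0342 × 149 = -1.93 V.
But -1.93 V < V_ov = 0.436 V, so the device is actually in triode.
In triode I_D = k_n[V_ov V_DS − ½ V_DS²] and I_D = (V_DD − V_DS)/R_D. Equating: 26.8 V_DS² − 24.39 V_DS + 3.17 = 0, giving V_DS = 0.157 V (the root below V_ov).
I_D = (3.17 − 0.157) / 149 = 0.0202 mA.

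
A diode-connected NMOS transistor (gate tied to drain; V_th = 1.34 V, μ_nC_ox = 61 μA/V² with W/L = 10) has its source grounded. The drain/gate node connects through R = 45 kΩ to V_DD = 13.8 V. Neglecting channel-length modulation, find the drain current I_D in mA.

I_D = 0.257 mA

With gate tied to drain, V_GS = V_DS ≥ V_GS − V_th, so the device is in saturation.
k_n = μ_nC_ox · (W/L) = 0.61 mA/V².
KCL at the drain: ½ k_n (V_GS − V_th)² = (V_DD − V_GS)/R.
Let x = V_GS − 1.34. Then 13.7 x² + x − 12.46 = 0, giving x = 0.917 V (positive root), so V_GS = 2.26 V.
I_D = (V_DD − V_GS)/R = (13.8 − 2.26) / 45 = 0.257 mA.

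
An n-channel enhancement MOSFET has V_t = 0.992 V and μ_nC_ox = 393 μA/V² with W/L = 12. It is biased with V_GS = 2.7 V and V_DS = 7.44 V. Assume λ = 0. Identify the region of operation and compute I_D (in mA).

Saturation; I_D = 6.88 mA

k_n = μ_nC_ox · (W/L) = 4.716 mA/V².
V_ov = V_GS − V_t = 2.7 − 0.992 = 1.71 V.
Since V_DS = 7.44 V ≥ V_ov = 1.71 V, the device is in saturation.
I_D = ½ k_n V_ov² = 0.5 × 4.716 × 1.71² = 6.88 mA.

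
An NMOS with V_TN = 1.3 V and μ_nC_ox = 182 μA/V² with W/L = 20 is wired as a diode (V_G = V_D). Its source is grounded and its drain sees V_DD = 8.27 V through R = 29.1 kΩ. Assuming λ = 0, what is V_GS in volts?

With gate tied to drain, V_GS = V_DS ≥ V_GS − V_TN, so the device is in saturation.
k_n = μ_nC_ox · (W/L) = 3.64 mA/V².
KCL at the drain: ½ k_n (V_GS − V_TN)² = (V_DD − V_GS)/R.
Let x = V_GS − 1.3. Then 53 x² + x − 6.97 = 0, giving x = 0.353 V (positive root), so V_GS = 1.65 V.
I_D = (V_DD − V_GS)/R = (8.27 − 1.65) / 29.1 = 0.227 mA.

V_GS = 1.65 V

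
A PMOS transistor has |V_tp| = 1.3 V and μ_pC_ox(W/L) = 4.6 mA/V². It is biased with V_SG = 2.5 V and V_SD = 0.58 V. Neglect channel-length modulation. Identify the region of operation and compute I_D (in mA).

Triode; I_D = 2.43 mA

V_ov = V_SG − |V_tp| = 2.5 − 1.3 = 1.2 V.
Since V_SD = 0.58 V < V_ov = 1.2 V, the device is in the triode region.
I_D = k_p [V_ov · V_SD − ½ V_SD²] = 4.6 × [1.2 × 0.58 − 0.5 × 0.58²] = 2.43 mA.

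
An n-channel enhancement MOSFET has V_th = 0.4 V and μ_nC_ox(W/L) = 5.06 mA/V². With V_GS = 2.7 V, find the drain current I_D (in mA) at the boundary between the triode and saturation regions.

At the boundary V_DS = V_ov = V_GS − V_th = 2.7 − 0.4 = 2.3 V.
I_D = ½ k_n V_ov² = 0.5 × 5.06 × 2.3² = 13.4 mA.

I_D = 13.4 mA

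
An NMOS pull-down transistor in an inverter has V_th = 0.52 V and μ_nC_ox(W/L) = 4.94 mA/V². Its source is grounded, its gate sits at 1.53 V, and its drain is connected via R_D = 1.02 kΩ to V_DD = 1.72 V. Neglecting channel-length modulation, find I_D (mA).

V_GS = V_G = 1.53 V, so V_ov = 1.53 − 0.52 = 1.01 V.
Assume saturation: I_D = ½ k_n V_ov² = 0.5 × 4.94 × 1.01² = 2.52 mA, giving V_DS = V_DD − I_D R_D = 1.72 − 2.52 × 1.02 = -0.85 V.
But -0.85 V < V_ov = 1.01 V, so the device is actually in triode.
In triode I_D = k_n[V_ov V_DS − ½ V_DS²] and I_D = (V_DD − V_DS)/R_D. Equating: 2.52 V_DS² − 6.089 V_DS + 1.72 = 0, giving V_DS = 0.327 V (the root below V_ov).
I_D = (1.72 − 0.327) / 1.02 = 1.37 mA.

I_D = 1.37 mA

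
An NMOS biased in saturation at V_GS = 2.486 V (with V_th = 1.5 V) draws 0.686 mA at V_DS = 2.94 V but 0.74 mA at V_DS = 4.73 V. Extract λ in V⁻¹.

λ = 0.0505 V⁻¹

With V_GS fixed, I_D ∝ (1 + λ V_DS) in saturation, so I_D2/I_D1 = (1 + λ V_DS2)/(1 + λ V_DS1).
0.74/0.686 = 1.079 = (1 + 4.73 λ)/(1 + 2.94 λ).
Solving: λ (I_D1 V_DS2 − I_D2 V_DS1) = I_D2 − I_D1, so λ = (0.74 − 0.686) / (0.686 × 4.73 − 0.74 × 2.94) = 0.054 / 1.07 = 0.0505 V⁻¹.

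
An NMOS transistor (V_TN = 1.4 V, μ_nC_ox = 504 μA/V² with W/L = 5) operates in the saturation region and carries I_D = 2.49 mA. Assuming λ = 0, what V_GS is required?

V_GS = 2.81 V

k_n = μ_nC_ox · (W/L) = 2.52 mA/V².
In saturation I_D = ½ k_n (V_GS − V_TN)², so V_GS − V_TN = √(2 I_D / k_n) = √(2 × 2.49 / 2.52) = 1.41 V.
V_GS = 1.4 + 1.41 = 2.81 V.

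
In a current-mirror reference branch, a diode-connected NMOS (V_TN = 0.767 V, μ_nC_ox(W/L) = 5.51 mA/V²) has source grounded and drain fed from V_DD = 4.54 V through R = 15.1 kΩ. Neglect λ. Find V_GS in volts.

With gate tied to drain, V_GS = V_DS ≥ V_GS − V_TN, so the device is in saturation.
KCL at the drain: ½ k_n (V_GS − V_TN)² = (V_DD − V_GS)/R.
Let x = V_GS − 0.767. Then 41.6 x² + x − 3.773 = 0, giving x = 0.289 V (positive root), so V_GS = 1.06 V.
I_D = (V_DD − V_GS)/R = (4.54 − 1.06) / 15.1 = 0.231 mA.

V_GS = 1.06 V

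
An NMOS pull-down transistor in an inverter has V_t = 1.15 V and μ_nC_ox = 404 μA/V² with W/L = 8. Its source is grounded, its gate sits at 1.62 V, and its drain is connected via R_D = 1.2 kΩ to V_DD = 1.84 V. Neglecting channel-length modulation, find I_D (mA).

V_GS = V_G = 1.62 V, so V_ov = 1.62 − 1.15 = 0.47 V.
k_n = μ_nC_ox · (W/L) = 3.232 mA/V².
Assume saturation: I_D = ½ k_n V_ov² = 0.5 × 3.232 × 0.47² = 0.357 mA, giving V_DS = V_DD − I_D R_D = 1.84 − 0.357 × 1.2 = 1.41 V.
V_DS = 1.41 V ≥ V_ov = 0.47 V, confirming saturation.

I_D = 0.357 mA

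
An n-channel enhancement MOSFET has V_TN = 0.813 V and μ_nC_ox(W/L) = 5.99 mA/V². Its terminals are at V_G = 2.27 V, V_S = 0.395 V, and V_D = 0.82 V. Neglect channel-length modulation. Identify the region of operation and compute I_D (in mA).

Triode; I_D = 2.16 mA

V_GS = V_G − V_S = 2.27 − 0.395 = 1.88 V; V_DS = V_D − V_S = 0.82 − 0.395 = 0.425 V.
V_ov = V_GS − V_TN = 1.88 − 0.813 = 1.06 V.
Since V_DS = 0.425 V < V_ov = 1.06 V, the device is in the triode region.
I_D = k_n [V_ov · V_DS − ½ V_DS²] = 5.99 × [1.06 × 0.425 − 0.5 × 0.425²] = 2.16 mA.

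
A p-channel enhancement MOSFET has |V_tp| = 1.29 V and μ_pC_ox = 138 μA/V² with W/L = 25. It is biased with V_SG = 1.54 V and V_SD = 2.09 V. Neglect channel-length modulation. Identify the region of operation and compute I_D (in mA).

k_p = μ_pC_ox · (W/L) = 3.45 mA/V².
V_ov = V_SG − |V_tp| = 1.54 − 1.29 = 0.25 V.
Since V_SD = 2.09 V ≥ V_ov = 0.25 V, the device is in saturation.
I_D = ½ k_p V_ov² = 0.5 × 3.45 × 0.25² = 0.108 mA.

Saturation; I_D = 0.108 mA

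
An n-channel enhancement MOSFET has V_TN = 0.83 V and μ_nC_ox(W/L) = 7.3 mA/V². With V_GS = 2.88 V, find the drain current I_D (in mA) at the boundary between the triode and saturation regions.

At the boundary V_DS = V_ov = V_GS − V_TN = 2.88 − 0.83 = 2.05 V.
I_D = ½ k_n V_ov² = 0.5 × 7.3 × 2.05² = 15.3 mA.

I_D = 15.3 mA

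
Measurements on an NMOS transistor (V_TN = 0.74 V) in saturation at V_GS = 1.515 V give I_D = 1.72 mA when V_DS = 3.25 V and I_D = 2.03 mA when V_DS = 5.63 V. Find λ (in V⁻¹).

λ = 0.100 V⁻¹

With V_GS fixed, I_D ∝ (1 + λ V_DS) in saturation, so I_D2/I_D1 = (1 + λ V_DS2)/(1 + λ V_DS1).
2.03/1.72 = 1.18 = (1 + 5.63 λ)/(1 + 3.25 λ).
Solving: λ (I_D1 V_DS2 − I_D2 V_DS1) = I_D2 − I_D1, so λ = (2.03 − 1.72) / (1.72 × 5.63 − 2.03 × 3.25) = 0.31 / 3.09 = 0.1 V⁻¹.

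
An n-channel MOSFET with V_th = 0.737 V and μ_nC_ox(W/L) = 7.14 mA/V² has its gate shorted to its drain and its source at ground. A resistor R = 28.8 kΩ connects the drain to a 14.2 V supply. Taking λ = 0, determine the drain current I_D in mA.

I_D = 0.455 mA

With gate tied to drain, V_GS = V_DS ≥ V_GS − V_th, so the device is in saturation.
KCL at the drain: ½ k_n (V_GS − V_th)² = (V_DD − V_GS)/R.
Let x = V_GS − 0.737. Then 103 x² + x − 13.46 = 0, giving x = 0.357 V (positive root), so V_GS = 1.09 V.
I_D = (V_DD − V_GS)/R = (14.2 − 1.09) / 28.8 = 0.455 mA.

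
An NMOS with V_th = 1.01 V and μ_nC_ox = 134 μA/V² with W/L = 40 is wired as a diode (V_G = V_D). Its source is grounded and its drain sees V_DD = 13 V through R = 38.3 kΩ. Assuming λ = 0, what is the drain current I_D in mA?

I_D = 0.304 mA

With gate tied to drain, V_GS = V_DS ≥ V_GS − V_th, so the device is in saturation.
k_n = μ_nC_ox · (W/L) = 5.36 mA/V².
KCL at the drain: ½ k_n (V_GS − V_th)² = (V_DD − V_GS)/R.
Let x = V_GS − 1.01. Then 103 x² + x − 11.99 = 0, giving x = 0.337 V (positive root), so V_GS = 1.35 V.
I_D = (V_DD − V_GS)/R = (13 − 1.35) / 38.3 = 0.304 mA.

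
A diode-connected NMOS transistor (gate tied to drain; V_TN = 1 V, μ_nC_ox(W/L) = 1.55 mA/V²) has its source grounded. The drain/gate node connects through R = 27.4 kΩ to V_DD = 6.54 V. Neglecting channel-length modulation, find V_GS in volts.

V_GS = 1.49 V

With gate tied to drain, V_GS = V_DS ≥ V_GS − V_TN, so the device is in saturation.
KCL at the drain: ½ k_n (V_GS − V_TN)² = (V_DD − V_GS)/R.
Let x = V_GS − 1. Then 21.2 x² + x − 5.54 = 0, giving x = 0.488 V (positive root), so V_GS = 1.49 V.
I_D = (V_DD − V_GS)/R = (6.54 − 1.49) / 27.4 = 0.184 mA.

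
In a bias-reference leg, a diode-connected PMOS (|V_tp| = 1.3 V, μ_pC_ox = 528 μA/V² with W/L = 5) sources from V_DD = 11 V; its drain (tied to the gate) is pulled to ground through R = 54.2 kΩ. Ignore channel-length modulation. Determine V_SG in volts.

V_SG = 1.66 V

With gate tied to drain, V_SG = V_SD ≥ V_SG − |V_tp|, so the device is in saturation.
k_p = μ_pC_ox · (W/L) = 2.64 mA/V².
KCL at the drain: ½ k_p (V_SG − |V_tp|)² = (V_DD − V_SG)/R.
Let x = V_SG − 1.3. Then 71.5 x² + x − 9.7 = 0, giving x = 0.361 V (positive root), so V_SG = 1.66 V.
I_D = (V_DD − V_SG)/R = (11 − 1.66) / 54.2 = 0.172 mA.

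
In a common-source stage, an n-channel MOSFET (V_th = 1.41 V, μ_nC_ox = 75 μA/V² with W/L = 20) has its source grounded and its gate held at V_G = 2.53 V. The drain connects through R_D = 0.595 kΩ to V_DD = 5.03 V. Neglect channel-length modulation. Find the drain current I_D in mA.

I_D = 0.941 mA

V_GS = V_G = 2.53 V, so V_ov = 2.53 − 1.41 = 1.12 V.
k_n = μ_nC_ox · (W/L) = 1.5 mA/V².
Assume saturation: I_D = ½ k_n V_ov² = 0.5 × 1.5 × 1.12² = 0.941 mA, giving V_DS = V_DD − I_D R_D = 5.03 − 0.941 × 0.595 = 4.47 V.
V_DS = 4.47 V ≥ V_ov = 1.12 V, confirming saturation.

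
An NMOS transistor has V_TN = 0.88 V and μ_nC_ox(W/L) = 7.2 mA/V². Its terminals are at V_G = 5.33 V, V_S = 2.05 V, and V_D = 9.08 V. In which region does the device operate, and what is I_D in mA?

Saturation; I_D = 20.7 mA

V_GS = V_G − V_S = 5.33 − 2.05 = 3.28 V; V_DS = V_D − V_S = 9.08 − 2.05 = 7.03 V.
V_ov = V_GS − V_TN = 3.28 − 0.88 = 2.4 V.
Since V_DS = 7.03 V ≥ V_ov = 2.4 V, the device is in saturation.
I_D = ½ k_n V_ov² = 0.5 × 7.2 × 2.4² = 20.7 mA.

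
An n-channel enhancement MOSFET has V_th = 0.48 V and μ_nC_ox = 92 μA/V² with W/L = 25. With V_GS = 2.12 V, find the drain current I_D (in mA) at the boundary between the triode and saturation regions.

I_D = 3.09 mA

At the boundary V_DS = V_ov = V_GS − V_th = 2.12 − 0.48 = 1.64 V.
k_n = μ_nC_ox · (W/L) = 2.3 mA/V².
I_D = ½ k_n V_ov² = 0.5 × 2.3 × 1.64² = 3.09 mA.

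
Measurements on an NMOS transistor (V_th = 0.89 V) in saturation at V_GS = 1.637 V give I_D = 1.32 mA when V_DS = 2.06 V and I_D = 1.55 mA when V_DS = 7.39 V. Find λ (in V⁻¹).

With V_GS fixed, I_D ∝ (1 + λ V_DS) in saturation, so I_D2/I_D1 = (1 + λ V_DS2)/(1 + λ V_DS1).
1.55/1.32 = 1.174 = (1 + 7.39 λ)/(1 + 2.06 λ).
Solving: λ (I_D1 V_DS2 − I_D2 V_DS1) = I_D2 − I_D1, so λ = (1.55 − 1.32) / (1.32 × 7.39 − 1.55 × 2.06) = 0.23 / 6.56 = 0.0351 V⁻¹.

λ = 0.0351 V⁻¹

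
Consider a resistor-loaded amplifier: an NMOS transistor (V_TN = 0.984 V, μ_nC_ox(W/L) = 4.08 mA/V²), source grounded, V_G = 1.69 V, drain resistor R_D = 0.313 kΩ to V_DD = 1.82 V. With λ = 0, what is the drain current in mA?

V_GS = V_G = 1.69 V, so V_ov = 1.69 − 0.984 = 0.706 V.
Assume saturation: I_D = ½ k_n V_ov² = 0.5 × 4.08 × 0.706² = 1.02 mA, giving V_DS = V_DD − I_D R_D = 1.82 − 1.02 × 0.313 = 1.5 V.
V_DS = 1.5 V ≥ V_ov = 0.706 V, confirming saturation.

I_D = 1.02 mA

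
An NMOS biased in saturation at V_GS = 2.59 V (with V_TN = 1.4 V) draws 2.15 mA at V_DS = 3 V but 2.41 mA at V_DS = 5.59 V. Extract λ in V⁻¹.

λ = 0.0543 V⁻¹

With V_GS fixed, I_D ∝ (1 + λ V_DS) in saturation, so I_D2/I_D1 = (1 + λ V_DS2)/(1 + λ V_DS1).
2.41/2.15 = 1.121 = (1 + 5.59 λ)/(1 + 3 λ).
Solving: λ (I_D1 V_DS2 − I_D2 V_DS1) = I_D2 − I_D1, so λ = (2.41 − 2.15) / (2.15 × 5.59 − 2.41 × 3) = 0.26 / 4.79 = 0.0543 V⁻¹.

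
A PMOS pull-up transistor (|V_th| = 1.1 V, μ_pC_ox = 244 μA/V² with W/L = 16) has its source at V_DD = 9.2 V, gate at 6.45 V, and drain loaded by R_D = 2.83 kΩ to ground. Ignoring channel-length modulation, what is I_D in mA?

I_D = 3.05 mA

V_SG = V_DD − V_G = 9.2 − 6.45 = 2.75 V, so V_ov = 2.75 − 1.1 = 1.65 V.
k_p = μ_pC_ox · (W/L) = 3.904 mA/V².
Assume saturation: I_D = ½ k_p V_ov² = 0.5 × 3.904 × 1.65² = 5.31 mA, giving V_SD = V_DD − I_D R_D = 9.2 − 5.31 × 2.83 = -5.84 V.
But -5.84 V < V_ov = 1.65 V, so the device is actually in triode.
In triode I_D = k_p[V_ov V_SD − ½ V_SD²] and I_D = (V_DD − V_SD)/R_D. Equating: 5.52 V_SD² − 19.23 V_SD + 9.2 = 0, giving V_SD = 0.573 V (the root below V_ov).
I_D = (9.2 − 0.573) / 2.83 = 3.05 mA.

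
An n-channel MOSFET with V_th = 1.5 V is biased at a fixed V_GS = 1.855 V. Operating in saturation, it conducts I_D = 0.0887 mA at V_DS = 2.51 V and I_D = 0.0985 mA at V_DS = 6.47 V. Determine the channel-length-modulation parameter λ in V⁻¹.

With V_GS fixed, I_D ∝ (1 + λ V_DS) in saturation, so I_D2/I_D1 = (1 + λ V_DS2)/(1 + λ V_DS1).
0.0985/0.0887 = 1.11 = (1 + 6.47 λ)/(1 + 2.51 λ).
Solving: λ (I_D1 V_DS2 − I_D2 V_DS1) = I_D2 − I_D1, so λ = (0.0985 − 0.0887) / (0.0887 × 6.47 − 0.0985 × 2.51) = 0.0098 / 0.327 = 0.03 V⁻¹.

λ = 0.0300 V⁻¹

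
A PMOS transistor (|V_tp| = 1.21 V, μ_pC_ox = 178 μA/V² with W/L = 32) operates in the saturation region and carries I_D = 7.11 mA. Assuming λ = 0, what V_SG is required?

k_p = μ_pC_ox · (W/L) = 5.696 mA/V².
In saturation I_D = ½ k_p (V_SG − |V_tp|)², so V_SG − |V_tp| = √(2 I_D / k_p) = √(2 × 7.11 / 5.696) = 1.58 V.
V_SG = 1.21 + 1.58 = 2.79 V.

V_SG = 2.79 V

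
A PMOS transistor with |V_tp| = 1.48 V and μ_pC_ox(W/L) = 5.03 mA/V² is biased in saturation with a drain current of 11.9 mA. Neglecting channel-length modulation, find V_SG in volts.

In saturation I_D = ½ k_p (V_SG − |V_tp|)², so V_SG − |V_tp| = √(2 I_D / k_p) = √(2 × 11.9 / 5.03) = 2.18 V.
V_SG = 1.48 + 2.18 = 3.66 V.

V_SG = 3.66 V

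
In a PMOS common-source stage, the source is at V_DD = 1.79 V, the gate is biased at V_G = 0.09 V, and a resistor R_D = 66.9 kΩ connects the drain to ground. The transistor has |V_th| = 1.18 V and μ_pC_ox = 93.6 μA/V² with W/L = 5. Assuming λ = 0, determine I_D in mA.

I_D = 0.0250 mA

V_SG = V_DD − V_G = 1.79 − 0.09 = 1.7 V, so V_ov = 1.7 − 1.18 = 0.52 V.
k_p = μ_pC_ox · (W/L) = 0.468 mA/V².
Assume saturation: I_D = ½ k_p V_ov² = 0.5 × 0.468 × 0.52² = 0.0633 mA, giving V_SD = V_DD − I_D R_D = 1.79 − 0.0633 × 66.9 = -2.44 V.
But -2.44 V < V_ov = 0.52 V, so the device is actually in triode.
In triode I_D = k_p[V_ov V_SD − ½ V_SD²] and I_D = (V_DD − V_SD)/R_D. Equating: 15.7 V_SD² − 17.28 V_SD + 1.79 = 0, giving V_SD = 0.116 V (the root below V_ov).
I_D = (1.79 − 0.116) / 66.9 = 0.025 mA.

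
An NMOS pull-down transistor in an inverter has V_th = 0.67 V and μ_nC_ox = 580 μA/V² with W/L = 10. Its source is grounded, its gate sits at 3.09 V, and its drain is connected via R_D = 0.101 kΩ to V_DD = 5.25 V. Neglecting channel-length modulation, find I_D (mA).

V_GS = V_G = 3.09 V, so V_ov = 3.09 − 0.67 = 2.42 V.
k_n = μ_nC_ox · (W/L) = 5.8 mA/V².
Assume saturation: I_D = ½ k_n V_ov² = 0.5 × 5.8 × 2.42² = 17 mA, giving V_DS = V_DD − I_D R_D = 5.25 − 17 × 0.101 = 3.53 V.
V_DS = 3.53 V ≥ V_ov = 2.42 V, confirming saturation.

I_D = 17.0 mA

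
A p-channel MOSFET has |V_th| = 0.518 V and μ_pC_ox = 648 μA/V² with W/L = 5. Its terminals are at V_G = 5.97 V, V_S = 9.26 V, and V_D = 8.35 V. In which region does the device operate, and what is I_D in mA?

V_SG = V_S − V_G = 9.26 − 5.97 = 3.29 V; V_SD = V_S − V_D = 9.26 − 8.35 = 0.91 V.
k_p = μ_pC_ox · (W/L) = 3.24 mA/V².
V_ov = V_SG − |V_th| = 3.29 − 0.518 = 2.77 V.
Since V_SD = 0.91 V < V_ov = 2.77 V, the device is in the triode region.
I_D = k_p [V_ov · V_SD − ½ V_SD²] = 3.24 × [2.77 × 0.91 − 0.5 × 0.91²] = 6.83 mA.

Triode; I_D = 6.83 mA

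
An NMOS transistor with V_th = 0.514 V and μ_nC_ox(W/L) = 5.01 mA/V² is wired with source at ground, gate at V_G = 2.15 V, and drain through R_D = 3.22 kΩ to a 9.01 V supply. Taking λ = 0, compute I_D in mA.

I_D = 2.68 mA

V_GS = V_G = 2.15 V, so V_ov = 2.15 − 0.514 = 1.64 V.
Assume saturation: I_D = ½ k_n V_ov² = 0.5 × 5.01 × 1.64² = 6.7 mA, giving V_DS = V_DD − I_D R_D = 9.01 − 6.7 × 3.22 = -12.6 V.
But -12.6 V < V_ov = 1.64 V, so the device is actually in triode.
In triode I_D = k_n[V_ov V_DS − ½ V_DS²] and I_D = (V_DD − V_DS)/R_D. Equating: 8.07 V_DS² − 27.39 V_DS + 9.01 = 0, giving V_DS = 0.369 V (the root below V_ov).
I_D = (9.01 − 0.369) / 3.22 = 2.68 mA.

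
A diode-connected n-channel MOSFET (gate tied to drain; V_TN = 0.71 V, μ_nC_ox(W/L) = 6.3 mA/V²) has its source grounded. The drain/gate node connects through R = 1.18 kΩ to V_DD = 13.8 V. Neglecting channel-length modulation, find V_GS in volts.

V_GS = 2.46 V

With gate tied to drain, V_GS = V_DS ≥ V_GS − V_TN, so the device is in saturation.
KCL at the drain: ½ k_n (V_GS − V_TN)² = (V_DD − V_GS)/R.
Let x = V_GS − 0.71. Then 3.72 x² + x − 13.09 = 0, giving x = 1.75 V (positive root), so V_GS = 2.46 V.
I_D = (V_DD − V_GS)/R = (13.8 − 2.46) / 1.18 = 9.61 mA.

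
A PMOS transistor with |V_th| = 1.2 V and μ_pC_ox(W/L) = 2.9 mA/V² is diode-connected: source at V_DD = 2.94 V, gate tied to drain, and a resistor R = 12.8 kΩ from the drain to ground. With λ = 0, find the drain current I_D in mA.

I_D = 0.114 mA

With gate tied to drain, V_SG = V_SD ≥ V_SG − |V_th|, so the device is in saturation.
KCL at the drain: ½ k_p (V_SG − |V_th|)² = (V_DD − V_SG)/R.
Let x = V_SG − 1.2. Then 18.6 x² + x − 1.74 = 0, giving x = 0.28 V (positive root), so V_SG = 1.48 V.
I_D = (V_DD − V_SG)/R = (2.94 − 1.48) / 12.8 = 0.114 mA.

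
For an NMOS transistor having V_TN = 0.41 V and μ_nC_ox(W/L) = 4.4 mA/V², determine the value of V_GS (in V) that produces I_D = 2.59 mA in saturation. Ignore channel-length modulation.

V_GS = 1.50 V

In saturation I_D = ½ k_n (V_GS − V_TN)², so V_GS − V_TN = √(2 I_D / k_n) = √(2 × 2.59 / 4.4) = 1.09 V.
V_GS = 0.41 + 1.09 = 1.5 V.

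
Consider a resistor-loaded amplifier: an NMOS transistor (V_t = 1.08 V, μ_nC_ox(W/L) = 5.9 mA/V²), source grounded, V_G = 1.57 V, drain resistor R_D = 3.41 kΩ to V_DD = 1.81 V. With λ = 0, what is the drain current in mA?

I_D = 0.470 mA

V_GS = V_G = 1.57 V, so V_ov = 1.57 − 1.08 = 0.49 V.
Assume saturation: I_D = ½ k_n V_ov² = 0.5 × 5.9 × 0.49² = 0.708 mA, giving V_DS = V_DD − I_D R_D = 1.81 − 0.708 × 3.41 = -0.605 V.
But -0.605 V < V_ov = 0.49 V, so the device is actually in triode.
In triode I_D = k_n[V_ov V_DS − ½ V_DS²] and I_D = (V_DD − V_DS)/R_D. Equating: 10.1 V_DS² − 10.86 V_DS + 1.81 = 0, giving V_DS = 0.206 V (the root below V_ov).
I_D = (1.81 − 0.206) / 3.41 = 0.47 mA.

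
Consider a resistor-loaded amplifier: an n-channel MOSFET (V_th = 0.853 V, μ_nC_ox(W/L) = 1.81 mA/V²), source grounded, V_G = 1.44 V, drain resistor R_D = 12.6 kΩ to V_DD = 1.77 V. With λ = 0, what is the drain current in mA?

V_GS = V_G = 1.44 V, so V_ov = 1.44 − 0.853 = 0.587 V.
Assume saturation: I_D = ½ k_n V_ov² = 0.5 × 1.81 × 0.587² = 0.312 mA, giving V_DS = V_DD − I_D R_D = 1.77 − 0.312 × 12.6 = -2.16 V.
But -2.16 V < V_ov = 0.587 V, so the device is actually in triode.
In triode I_D = k_n[V_ov V_DS − ½ V_DS²] and I_D = (V_DD − V_DS)/R_D. Equating: 11.4 V_DS² − 14.39 V_DS + 1.77 = 0, giving V_DS = 0.138 V (the root below V_ov).
I_D = (1.77 − 0.138) / 12.6 = 0.13 mA.

I_D = 0.130 mA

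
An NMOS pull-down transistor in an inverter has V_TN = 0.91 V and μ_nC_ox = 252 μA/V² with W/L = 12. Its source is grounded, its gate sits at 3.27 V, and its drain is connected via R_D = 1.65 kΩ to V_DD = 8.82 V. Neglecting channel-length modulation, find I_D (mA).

V_GS = V_G = 3.27 V, so V_ov = 3.27 − 0.91 = 2.36 V.
k_n = μ_nC_ox · (W/L) = 3.024 mA/V².
Assume saturation: I_D = ½ k_n V_ov² = 0.5 × 3.024 × 2.36² = 8.42 mA, giving V_DS = V_DD − I_D R_D = 8.82 − 8.42 × 1.65 = -5.08 V.
But -5.08 V < V_ov = 2.36 V, so the device is actually in triode.
In triode I_D = k_n[V_ov V_DS − ½ V_DS²] and I_D = (V_DD − V_DS)/R_D. Equating: 2.49 V_DS² − 12.78 V_DS + 8.82 = 0, giving V_DS = 0.822 V (the root below V_ov).
I_D = (8.82 − 0.822) / 1.65 = 4.85 mA.

I_D = 4.85 mA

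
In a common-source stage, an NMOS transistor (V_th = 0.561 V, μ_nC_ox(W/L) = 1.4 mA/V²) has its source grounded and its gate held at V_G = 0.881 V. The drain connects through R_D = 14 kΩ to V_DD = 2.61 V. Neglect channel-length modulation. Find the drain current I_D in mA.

V_GS = V_G = 0.881 V, so V_ov = 0.881 − 0.561 = 0.32 V.
Assume saturation: I_D = ½ k_n V_ov² = 0.5 × 1.4 × 0.32² = 0.0717 mA, giving V_DS = V_DD − I_D R_D = 2.61 − 0.0717 × 14 = 1.61 V.
V_DS = 1.61 V ≥ V_ov = 0.32 V, confirming saturation.

I_D = 0.0717 mA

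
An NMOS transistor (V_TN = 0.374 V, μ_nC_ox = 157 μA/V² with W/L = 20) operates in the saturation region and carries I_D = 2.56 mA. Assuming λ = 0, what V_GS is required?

V_GS = 1.65 V

k_n = μ_nC_ox · (W/L) = 3.14 mA/V².
In saturation I_D = ½ k_n (V_GS − V_TN)², so V_GS − V_TN = √(2 I_D / k_n) = √(2 × 2.56 / 3.14) = 1.28 V.
V_GS = 0.374 + 1.28 = 1.65 V.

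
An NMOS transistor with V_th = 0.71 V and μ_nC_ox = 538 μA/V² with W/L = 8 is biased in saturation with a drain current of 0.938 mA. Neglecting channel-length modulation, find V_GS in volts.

k_n = μ_nC_ox · (W/L) = 4.304 mA/V².
In saturation I_D = ½ k_n (V_GS − V_th)², so V_GS − V_th = √(2 I_D / k_n) = √(2 × 0.938 / 4.304) = 0.66 V.
V_GS = 0.71 + 0.66 = 1.37 V.

V_GS = 1.37 V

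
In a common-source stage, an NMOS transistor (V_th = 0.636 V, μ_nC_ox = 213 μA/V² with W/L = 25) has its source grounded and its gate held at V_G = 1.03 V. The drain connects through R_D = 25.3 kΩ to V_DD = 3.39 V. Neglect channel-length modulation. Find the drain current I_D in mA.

V_GS = V_G = 1.03 V, so V_ov = 1.03 − 0.636 = 0.394 V.
k_n = μ_nC_ox · (W/L) = 5.325 mA/V².
Assume saturation: I_D = ½ k_n V_ov² = 0.5 × 5.325 × 0.394² = 0.413 mA, giving V_DS = V_DD − I_D R_D = 3.39 − 0.413 × 25.3 = -7.07 V.
But -7.07 V < V_ov = 0.394 V, so the device is actually in triode.
In triode I_D = k_n[V_ov V_DS − ½ V_DS²] and I_D = (V_DD − V_DS)/R_D. Equating: 67.4 V_DS² − 54.08 V_DS + 3.39 = 0, giving V_DS = 0.0685 V (the root below V_ov).
I_D = (3.39 − 0.0685) / 25.3 = 0.131 mA.

I_D = 0.131 mA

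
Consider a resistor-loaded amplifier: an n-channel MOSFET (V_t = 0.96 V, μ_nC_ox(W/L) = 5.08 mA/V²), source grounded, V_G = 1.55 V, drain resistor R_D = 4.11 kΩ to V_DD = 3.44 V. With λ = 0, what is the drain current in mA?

V_GS = V_G = 1.55 V, so V_ov = 1.55 − 0.96 = 0.59 V.
Assume saturation: I_D = ½ k_n V_ov² = 0.5 × 5.08 × 0.59² = 0.884 mA, giving V_DS = V_DD − I_D R_D = 3.44 − 0.884 × 4.11 = -0.194 V.
But -0.194 V < V_ov = 0.59 V, so the device is actually in triode.
In triode I_D = k_n[V_ov V_DS − ½ V_DS²] and I_D = (V_DD − V_DS)/R_D. Equating: 10.4 V_DS² − 13.32 V_DS + 3.44 = 0, giving V_DS = 0.36 V (the root below V_ov).
I_D = (3.44 − 0.36) / 4.11 = 0.749 mA.

I_D = 0.749 mA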